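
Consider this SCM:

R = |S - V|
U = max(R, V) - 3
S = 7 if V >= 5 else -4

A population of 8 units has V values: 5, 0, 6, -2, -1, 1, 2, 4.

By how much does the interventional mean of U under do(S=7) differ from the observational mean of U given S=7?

The intervention sets S=7 in all 8 units regardless of V. Recomputing U per unit gives 2, 4, 3, 6, 5, 3, 2, 1; average 3.25.
Conditioning on S=7 selects the 2 unit(s) with V ∈ {5, 6}. Their U values: 2, 3. Mean = 2.5.
Difference = 3.25 − 2.5 = 0.75.

0.75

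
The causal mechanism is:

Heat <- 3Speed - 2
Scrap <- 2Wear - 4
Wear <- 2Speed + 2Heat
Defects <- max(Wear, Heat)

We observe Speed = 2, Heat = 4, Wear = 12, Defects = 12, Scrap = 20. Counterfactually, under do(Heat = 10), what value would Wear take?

24

The intervention breaks the incoming arrows to Heat: Heat <- 3Speed - 2 no longer applies, and Heat = 10.
Wear = 2Speed + 2Heat  [with Speed=2, Heat=10]  = 24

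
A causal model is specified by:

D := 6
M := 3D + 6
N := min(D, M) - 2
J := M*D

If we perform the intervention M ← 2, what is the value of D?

6

Under do(M=2), the mechanism M := 3D + 6 is discarded; M is fixed at 2.
D is not downstream of the intervention, so its value is determined by the original equations.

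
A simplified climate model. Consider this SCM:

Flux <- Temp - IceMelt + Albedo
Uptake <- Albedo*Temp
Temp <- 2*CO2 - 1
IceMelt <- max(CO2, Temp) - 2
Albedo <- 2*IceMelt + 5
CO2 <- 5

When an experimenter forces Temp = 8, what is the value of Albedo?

Under do(Temp=8), the mechanism Temp <- 2*CO2 - 1 is discarded; Temp is fixed at 8.
IceMelt = max(CO2, Temp) - 2  [with CO2=5, Temp=8]  = 6
Albedo = 2*IceMelt + 5  [with IceMelt=6]  = 17

17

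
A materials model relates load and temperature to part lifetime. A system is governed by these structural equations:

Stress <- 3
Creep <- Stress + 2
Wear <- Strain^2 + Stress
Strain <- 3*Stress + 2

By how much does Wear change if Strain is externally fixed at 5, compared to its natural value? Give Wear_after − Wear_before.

Under do(Strain=5), the mechanism Strain <- 3*Stress + 2 is discarded; Strain is fixed at 5.
Wear = Strain^2 + Stress  [with Strain=5, Stress=3]  = 28
Without intervention: Strain = 3*Stress + 2  [with Stress=3]  = 11; Wear = Strain^2 + Stress  [with Strain=11, Stress=3]  = 124.
Change = 28 − 124 = -96.

-96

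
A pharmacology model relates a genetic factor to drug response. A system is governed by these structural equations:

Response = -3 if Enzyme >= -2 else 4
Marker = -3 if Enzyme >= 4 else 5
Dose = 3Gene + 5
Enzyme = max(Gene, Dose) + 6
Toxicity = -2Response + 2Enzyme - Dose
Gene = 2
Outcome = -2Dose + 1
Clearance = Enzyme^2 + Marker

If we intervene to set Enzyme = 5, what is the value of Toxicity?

The intervention breaks the incoming arrows to Enzyme: Enzyme = max(Gene, Dose) + 6 no longer applies, and Enzyme = 5.
Dose = 3Gene + 5  [with Gene=2]  = 11
Response = -3 if Enzyme >= -2 else 4  [with Enzyme=5]  = -3
Toxicity = -2Response + 2Enzyme - Dose  [with Response=-3, Enzyme=5, Dose=11]  = 5

5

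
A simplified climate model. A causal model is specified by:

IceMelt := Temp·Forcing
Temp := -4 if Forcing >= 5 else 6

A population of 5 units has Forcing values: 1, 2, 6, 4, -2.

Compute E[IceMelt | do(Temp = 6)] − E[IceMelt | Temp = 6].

5.7

do(Temp=6) breaks Temp's dependence on Forcing. With Temp=6 fixed, IceMelt across the units is 6, 12, 36, 24, -12, mean 13.2.
Observing Temp=6 restricts to units where Temp's equation naturally yields 6: Forcing ∈ {1, 2, 4, -2}. In that subpopulation IceMelt = 6, 12, 24, -12, mean 7.5.
Difference = 13.2 − 7.5 = 5.7.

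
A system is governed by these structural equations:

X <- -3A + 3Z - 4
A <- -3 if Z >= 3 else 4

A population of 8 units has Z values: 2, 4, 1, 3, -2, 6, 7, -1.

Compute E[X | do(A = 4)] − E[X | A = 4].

7.5

do(A=4) breaks A's dependence on Z. With A=4 fixed, X across the units is -10, -4, -13, -7, -22, 2, 5, -19, mean -8.5.
Observing A=4 restricts to units where A's equation naturally yields 4: Z ∈ {2, 1, -2, -1}. In that subpopulation X = -10, -13, -22, -19, mean -16.
Difference = -8.5 − (-16) = 7.5.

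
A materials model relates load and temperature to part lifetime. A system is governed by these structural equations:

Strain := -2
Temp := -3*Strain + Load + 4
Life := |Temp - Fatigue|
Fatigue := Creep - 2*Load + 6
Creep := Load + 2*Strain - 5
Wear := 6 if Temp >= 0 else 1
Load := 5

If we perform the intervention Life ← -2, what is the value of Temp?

15

Intervening sets Life = -2 and removes its equation (Life := |Temp - Fatigue|).
Temp is not downstream of the intervention, so its value is determined by the original equations.
Temp = -3*Strain + Load + 4  [with Strain=-2, Load=5]  = 15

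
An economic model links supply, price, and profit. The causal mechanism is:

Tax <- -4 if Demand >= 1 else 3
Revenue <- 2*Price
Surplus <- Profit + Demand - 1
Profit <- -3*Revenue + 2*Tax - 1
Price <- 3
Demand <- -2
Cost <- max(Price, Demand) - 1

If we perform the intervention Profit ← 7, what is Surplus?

Intervening sets Profit = 7 and removes its equation (Profit <- -3*Revenue + 2*Tax - 1).
Surplus = Profit + Demand - 1  [with Profit=7, Demand=-2]  = 4

4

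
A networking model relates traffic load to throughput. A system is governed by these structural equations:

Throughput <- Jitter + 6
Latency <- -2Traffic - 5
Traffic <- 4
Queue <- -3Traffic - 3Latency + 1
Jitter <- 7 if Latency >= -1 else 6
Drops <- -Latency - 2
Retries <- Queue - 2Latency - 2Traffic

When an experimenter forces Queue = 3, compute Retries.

do(Queue=3) replaces the equation Queue <- -3Traffic - 3Latency + 1 with the constant Queue = 3.
Latency = -2Traffic - 5  [with Traffic=4]  = -13
Retries = Queue - 2Latency - 2Traffic  [with Queue=3, Latency=-13, Traffic=4]  = 21

21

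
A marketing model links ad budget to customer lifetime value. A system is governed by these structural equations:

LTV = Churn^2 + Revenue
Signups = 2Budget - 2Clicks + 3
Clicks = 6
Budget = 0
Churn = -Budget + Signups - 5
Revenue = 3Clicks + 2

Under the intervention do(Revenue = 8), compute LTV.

The intervention breaks the incoming arrows to Revenue: Revenue = 3Clicks + 2 no longer applies, and Revenue = 8.
Signups = 2Budget - 2Clicks + 3  [with Budget=0, Clicks=6]  = -9
Churn = -Budget + Signups - 5  [with Budget=0, Signups=-9]  = -14
LTV = Churn^2 + Revenue  [with Churn=-14, Revenue=8]  = 204

204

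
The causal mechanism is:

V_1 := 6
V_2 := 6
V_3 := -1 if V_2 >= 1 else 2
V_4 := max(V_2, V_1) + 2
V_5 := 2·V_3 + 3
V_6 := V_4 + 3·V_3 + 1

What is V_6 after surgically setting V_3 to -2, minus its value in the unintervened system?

The intervention breaks the incoming arrows to V_3: V_3 := -1 if V_2 >= 1 else 2 no longer applies, and V_3 = -2.
V_4 = max(V_2, V_1) + 2  [with V_2=6, V_1=6]  = 8
V_6 = V_4 + 3·V_3 + 1  [with V_4=8, V_3=-2]  = 3
Without intervention: V_3 = -1 if V_2 >= 1 else 2  [with V_2=6]  = -1; V_4 = max(V_2, V_1) + 2  [with V_2=6, V_1=6]  = 8; V_6 = V_4 + 3·V_3 + 1  [with V_4=8, V_3=-1]  = 6.
Change = 3 − 6 = -3.

-3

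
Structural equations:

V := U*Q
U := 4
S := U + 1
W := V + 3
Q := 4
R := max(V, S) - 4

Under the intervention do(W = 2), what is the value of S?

do(W=2) replaces the equation W := V + 3 with the constant W = 2.
S is not downstream of the intervention, so its value is determined by the original equations.
S = U + 1  [with U=4]  = 5

5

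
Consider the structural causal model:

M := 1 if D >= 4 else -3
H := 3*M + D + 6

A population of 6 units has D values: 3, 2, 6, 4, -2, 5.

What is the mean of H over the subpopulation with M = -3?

-2

Observing M=-3 restricts to units where M's equation naturally yields -3: D ∈ {3, 2, -2}. In that subpopulation H = 0, -1, -5, mean -2.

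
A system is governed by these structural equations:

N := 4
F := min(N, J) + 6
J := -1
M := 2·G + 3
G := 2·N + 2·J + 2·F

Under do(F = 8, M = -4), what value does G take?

The joint intervention fixes F = 8, M = -4, removing each variable's own equation.
G = 2·N + 2·J + 2·F  [with N=4, J=-1, F=8]  = 22

22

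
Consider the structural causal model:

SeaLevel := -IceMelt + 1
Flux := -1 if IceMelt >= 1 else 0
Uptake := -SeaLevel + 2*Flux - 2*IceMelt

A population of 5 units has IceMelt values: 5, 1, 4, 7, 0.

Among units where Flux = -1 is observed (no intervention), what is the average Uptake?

E[Uptake|Flux=-1] averages over only the 4 units with Flux=-1 (IceMelt = 5, 1, 4, 7): Uptake = -8, -4, -7, -10, mean -7.25.

-7.25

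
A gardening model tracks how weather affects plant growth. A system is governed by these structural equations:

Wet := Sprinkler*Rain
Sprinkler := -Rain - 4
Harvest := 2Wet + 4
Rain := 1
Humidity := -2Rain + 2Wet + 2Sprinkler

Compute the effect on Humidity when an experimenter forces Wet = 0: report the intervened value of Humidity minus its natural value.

10

The intervention breaks the incoming arrows to Wet: Wet := Sprinkler*Rain no longer applies, and Wet = 0.
Sprinkler = -Rain - 4  [with Rain=1]  = -5
Humidity = -2Rain + 2Wet + 2Sprinkler  [with Rain=1, Wet=0, Sprinkler=-5]  = -12
Without intervention: Sprinkler = -Rain - 4  [with Rain=1]  = -5; Wet = Sprinkler*Rain  [with Sprinkler=-5, Rain=1]  = -5; Humidity = -2Rain + 2Wet + 2Sprinkler  [with Rain=1, Wet=-5, Sprinkler=-5]  = -22.
Change = -12 − (-22) = 10.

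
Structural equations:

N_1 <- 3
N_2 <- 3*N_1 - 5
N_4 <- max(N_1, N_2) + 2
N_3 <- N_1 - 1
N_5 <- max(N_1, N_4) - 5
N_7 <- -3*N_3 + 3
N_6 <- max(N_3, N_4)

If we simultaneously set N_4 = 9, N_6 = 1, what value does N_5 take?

4

Setting N_4 = 9, N_6 = 1 by intervention discards those variables' equations.
N_5 = max(N_1, N_4) - 5  [with N_1=3, N_4=9]  = 4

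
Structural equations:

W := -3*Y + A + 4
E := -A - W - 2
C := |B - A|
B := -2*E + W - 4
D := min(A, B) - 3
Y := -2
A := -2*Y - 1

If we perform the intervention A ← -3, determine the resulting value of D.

-6

Under do(A=-3), the mechanism A := -2*Y - 1 is discarded; A is fixed at -3.
W = -3*Y + A + 4  [with Y=-2, A=-3]  = 7
E = -A - W - 2  [with A=-3, W=7]  = -6
B = -2*E + W - 4  [with E=-6, W=7]  = 15
D = min(A, B) - 3  [with A=-3, B=15]  = -6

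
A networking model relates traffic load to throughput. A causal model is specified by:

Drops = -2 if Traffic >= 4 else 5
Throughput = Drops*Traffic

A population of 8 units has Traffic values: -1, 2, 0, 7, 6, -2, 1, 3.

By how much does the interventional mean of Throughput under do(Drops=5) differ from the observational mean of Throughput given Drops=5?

7.5

Every unit gets Drops=5 under the intervention. Throughput values become -5, 10, 0, 35, 30, -10, 5, 15; E[Throughput|do(Drops=5)] = 10.
Observing Drops=5 restricts to units where Drops's equation naturally yields 5: Traffic ∈ {-1, 2, 0, -2, 1, 3}. In that subpopulation Throughput = -5, 10, 0, -10, 5, 15, mean 2.5.
Difference = 10 − 2.5 = 7.5.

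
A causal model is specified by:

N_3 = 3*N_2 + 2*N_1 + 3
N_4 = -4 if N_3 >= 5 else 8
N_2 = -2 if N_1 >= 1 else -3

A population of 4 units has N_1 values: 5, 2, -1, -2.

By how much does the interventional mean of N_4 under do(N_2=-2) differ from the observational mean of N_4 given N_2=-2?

The intervention sets N_2=-2 in all 4 units regardless of N_1. Recomputing N_4 per unit gives -4, 8, 8, 8; average 5.
E[N_4|N_2=-2] averages over only the 2 units with N_2=-2 (N_1 = 5, 2): N_4 = -4, 8, mean 2.
Difference = 5 − 2 = 3.

3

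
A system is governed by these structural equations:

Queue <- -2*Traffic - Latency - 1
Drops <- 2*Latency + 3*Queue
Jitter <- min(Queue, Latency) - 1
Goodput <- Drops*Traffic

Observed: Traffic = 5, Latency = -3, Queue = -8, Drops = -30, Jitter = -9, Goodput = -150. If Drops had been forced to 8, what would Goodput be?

40

Under do(Drops=8), the mechanism Drops <- 2*Latency + 3*Queue is discarded; Drops is fixed at 8.
Goodput = Drops*Traffic  [with Drops=8, Traffic=5]  = 40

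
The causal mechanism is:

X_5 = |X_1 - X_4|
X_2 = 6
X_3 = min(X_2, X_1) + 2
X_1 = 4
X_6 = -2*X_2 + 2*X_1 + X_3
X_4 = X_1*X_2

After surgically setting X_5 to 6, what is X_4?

The intervention breaks the incoming arrows to X_5: X_5 = |X_1 - X_4| no longer applies, and X_5 = 6.
Since X_4 is not a descendant of the intervened variable, it is unaffected.
X_4 = X_1*X_2  [with X_1=4, X_2=6]  = 24

24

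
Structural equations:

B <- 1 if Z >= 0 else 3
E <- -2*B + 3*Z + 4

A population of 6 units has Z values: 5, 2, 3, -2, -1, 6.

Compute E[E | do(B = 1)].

Under do(B=1), B's equation is replaced by B=1 for every unit. Per-unit E: 17, 8, 11, -4, -1, 20. Mean = 8.5.

8.5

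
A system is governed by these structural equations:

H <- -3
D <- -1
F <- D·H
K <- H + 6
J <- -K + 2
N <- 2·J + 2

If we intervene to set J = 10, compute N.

The intervention breaks the incoming arrows to J: J <- -K + 2 no longer applies, and J = 10.
N = 2·J + 2  [with J=10]  = 22

22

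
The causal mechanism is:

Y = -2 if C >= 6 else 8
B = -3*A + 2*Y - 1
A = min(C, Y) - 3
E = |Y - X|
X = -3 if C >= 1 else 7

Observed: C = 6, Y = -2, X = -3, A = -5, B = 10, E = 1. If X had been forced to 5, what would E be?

7

The intervention breaks the incoming arrows to X: X = -3 if C >= 1 else 7 no longer applies, and X = 5.
Y = -2 if C >= 6 else 8  [with C=6]  = -2
E = |Y - X|  [with Y=-2, X=5]  = 7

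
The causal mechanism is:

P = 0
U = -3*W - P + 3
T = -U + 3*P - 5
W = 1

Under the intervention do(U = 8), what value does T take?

-13

The intervention breaks the incoming arrows to U: U = -3*W - P + 3 no longer applies, and U = 8.
T = -U + 3*P - 5  [with U=8, P=0]  = -13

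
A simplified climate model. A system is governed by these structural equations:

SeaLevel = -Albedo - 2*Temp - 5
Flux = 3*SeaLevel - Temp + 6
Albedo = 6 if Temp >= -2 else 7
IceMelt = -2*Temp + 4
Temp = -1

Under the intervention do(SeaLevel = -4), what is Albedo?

Under do(SeaLevel=-4), the mechanism SeaLevel = -Albedo - 2*Temp - 5 is discarded; SeaLevel is fixed at -4.
Since Albedo is not a descendant of the intervened variable, it is unaffected.
Albedo = 6 if Temp >= -2 else 7  [with Temp=-1]  = 6

6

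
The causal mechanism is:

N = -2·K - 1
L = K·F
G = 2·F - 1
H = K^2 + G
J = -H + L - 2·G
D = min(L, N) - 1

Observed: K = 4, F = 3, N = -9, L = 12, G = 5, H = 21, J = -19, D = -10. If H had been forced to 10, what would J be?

-8

Intervening sets H = 10 and removes its equation (H = K^2 + G).
L = K·F  [with K=4, F=3]  = 12
G = 2·F - 1  [with F=3]  = 5
J = -H + L - 2·G  [with H=10, L=12, G=5]  = -8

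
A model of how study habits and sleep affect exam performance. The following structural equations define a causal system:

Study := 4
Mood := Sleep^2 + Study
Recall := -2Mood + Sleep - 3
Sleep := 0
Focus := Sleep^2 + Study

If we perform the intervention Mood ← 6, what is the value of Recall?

-15

Intervening sets Mood = 6 and removes its equation (Mood := Sleep^2 + Study).
Recall = -2Mood + Sleep - 3  [with Mood=6, Sleep=0]  = -15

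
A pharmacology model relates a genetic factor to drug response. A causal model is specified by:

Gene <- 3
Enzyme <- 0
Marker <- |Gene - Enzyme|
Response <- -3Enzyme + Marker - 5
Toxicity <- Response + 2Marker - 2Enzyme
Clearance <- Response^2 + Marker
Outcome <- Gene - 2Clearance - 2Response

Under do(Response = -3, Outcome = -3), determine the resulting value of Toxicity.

Setting Response = -3, Outcome = -3 by intervention discards those variables' equations.
Marker = |Gene - Enzyme|  [with Gene=3, Enzyme=0]  = 3
Toxicity = Response + 2Marker - 2Enzyme  [with Response=-3, Marker=3, Enzyme=0]  = 3

3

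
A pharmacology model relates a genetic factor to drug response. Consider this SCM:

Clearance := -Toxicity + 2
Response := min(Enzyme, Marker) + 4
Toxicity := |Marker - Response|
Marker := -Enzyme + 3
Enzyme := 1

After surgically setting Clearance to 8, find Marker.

2

Under do(Clearance=8), the mechanism Clearance := -Toxicity + 2 is discarded; Clearance is fixed at 8.
No directed path runs from Clearance to Marker, so Marker keeps its natural value.
Marker = -Enzyme + 3  [with Enzyme=1]  = 2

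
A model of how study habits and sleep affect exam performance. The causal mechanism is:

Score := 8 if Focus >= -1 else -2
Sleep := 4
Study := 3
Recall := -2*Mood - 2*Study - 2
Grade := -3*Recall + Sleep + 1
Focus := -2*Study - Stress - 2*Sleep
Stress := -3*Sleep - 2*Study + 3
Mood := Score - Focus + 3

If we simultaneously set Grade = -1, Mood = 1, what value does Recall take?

-10

Setting Grade = -1, Mood = 1 by intervention discards those variables' equations.
Recall = -2*Mood - 2*Study - 2  [with Mood=1, Study=3]  = -10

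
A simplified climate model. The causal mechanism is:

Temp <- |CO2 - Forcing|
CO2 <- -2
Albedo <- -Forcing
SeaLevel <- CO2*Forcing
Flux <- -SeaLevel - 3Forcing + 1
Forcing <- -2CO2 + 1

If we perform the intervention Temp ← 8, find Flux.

The intervention breaks the incoming arrows to Temp: Temp <- |CO2 - Forcing| no longer applies, and Temp = 8.
No directed path runs from Temp to Flux, so Flux keeps its natural value.
Forcing = -2CO2 + 1  [with CO2=-2]  = 5
SeaLevel = CO2*Forcing  [with CO2=-2, Forcing=5]  = -10
Flux = -SeaLevel - 3Forcing + 1  [with SeaLevel=-10, Forcing=5]  = -4

-4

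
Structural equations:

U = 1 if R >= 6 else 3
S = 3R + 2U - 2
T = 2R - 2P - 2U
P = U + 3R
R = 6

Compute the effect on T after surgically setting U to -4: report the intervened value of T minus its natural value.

Under do(U=-4), the mechanism U = 1 if R >= 6 else 3 is discarded; U is fixed at -4.
P = U + 3R  [with U=-4, R=6]  = 14
T = 2R - 2P - 2U  [with R=6, P=14, U=-4]  = -8
Without intervention: U = 1 if R >= 6 else 3  [with R=6]  = 1; P = U + 3R  [with U=1, R=6]  = 19; T = 2R - 2P - 2U  [with R=6, P=19, U=1]  = -28.
Change = -8 − (-28) = 20.

20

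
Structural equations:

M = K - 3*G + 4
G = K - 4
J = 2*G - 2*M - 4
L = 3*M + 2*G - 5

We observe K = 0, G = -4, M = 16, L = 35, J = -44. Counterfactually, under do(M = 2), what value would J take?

-16

do(M=2) replaces the equation M = K - 3*G + 4 with the constant M = 2.
G = K - 4  [with K=0]  = -4
J = 2*G - 2*M - 4  [with G=-4, M=2]  = -16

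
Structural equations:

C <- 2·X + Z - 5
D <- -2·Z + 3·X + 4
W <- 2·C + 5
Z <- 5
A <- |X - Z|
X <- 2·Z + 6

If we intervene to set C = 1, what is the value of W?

The intervention breaks the incoming arrows to C: C <- 2·X + Z - 5 no longer applies, and C = 1.
W = 2·C + 5  [with C=1]  = 7

7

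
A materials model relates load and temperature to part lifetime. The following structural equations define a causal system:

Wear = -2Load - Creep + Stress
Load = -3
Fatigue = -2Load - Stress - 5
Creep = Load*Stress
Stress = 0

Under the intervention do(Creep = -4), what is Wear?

The intervention breaks the incoming arrows to Creep: Creep = Load*Stress no longer applies, and Creep = -4.
Wear = -2Load - Creep + Stress  [with Load=-3, Creep=-4, Stress=0]  = 10

10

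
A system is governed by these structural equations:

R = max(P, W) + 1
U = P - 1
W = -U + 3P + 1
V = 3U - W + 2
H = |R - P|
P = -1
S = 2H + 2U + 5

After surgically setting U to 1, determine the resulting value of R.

Under do(U=1), the mechanism U = P - 1 is discarded; U is fixed at 1.
W = -U + 3P + 1  [with U=1, P=-1]  = -3
R = max(P, W) + 1  [with P=-1, W=-3]  = 0

0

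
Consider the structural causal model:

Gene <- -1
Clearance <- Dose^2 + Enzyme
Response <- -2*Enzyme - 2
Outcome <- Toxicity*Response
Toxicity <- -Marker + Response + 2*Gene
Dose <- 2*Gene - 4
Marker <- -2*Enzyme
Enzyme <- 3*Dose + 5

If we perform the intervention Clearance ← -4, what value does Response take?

24

The intervention breaks the incoming arrows to Clearance: Clearance <- Dose^2 + Enzyme no longer applies, and Clearance = -4.
Response is not downstream of the intervention, so its value is determined by the original equations.
Dose = 2*Gene - 4  [with Gene=-1]  = -6
Enzyme = 3*Dose + 5  [with Dose=-6]  = -13
Response = -2*Enzyme - 2  [with Enzyme=-13]  = 24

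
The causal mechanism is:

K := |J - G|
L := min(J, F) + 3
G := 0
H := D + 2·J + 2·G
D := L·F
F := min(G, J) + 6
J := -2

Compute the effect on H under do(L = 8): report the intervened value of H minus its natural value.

Under do(L=8), the mechanism L := min(J, F) + 3 is discarded; L is fixed at 8.
F = min(G, J) + 6  [with G=0, J=-2]  = 4
D = L·F  [with L=8, F=4]  = 32
H = D + 2·J + 2·G  [with D=32, J=-2, G=0]  = 28
Without intervention: F = min(G, J) + 6  [with G=0, J=-2]  = 4; L = min(J, F) + 3  [with J=-2, F=4]  = 1; D = L·F  [with L=1, F=4]  = 4; H = D + 2·J + 2·G  [with D=4, J=-2, G=0]  = 0.
Change = 28 − 0 = 28.

28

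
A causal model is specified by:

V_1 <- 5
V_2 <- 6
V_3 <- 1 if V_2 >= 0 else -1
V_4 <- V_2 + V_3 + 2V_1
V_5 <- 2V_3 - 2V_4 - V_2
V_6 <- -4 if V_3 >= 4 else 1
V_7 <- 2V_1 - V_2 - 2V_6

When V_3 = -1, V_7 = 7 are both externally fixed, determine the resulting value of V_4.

The joint intervention fixes V_3 = -1, V_7 = 7, removing each variable's own equation.
V_4 = V_2 + V_3 + 2V_1  [with V_2=6, V_3=-1, V_1=5]  = 15

15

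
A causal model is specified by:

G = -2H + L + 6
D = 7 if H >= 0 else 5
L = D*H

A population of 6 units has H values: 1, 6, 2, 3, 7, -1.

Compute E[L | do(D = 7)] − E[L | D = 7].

do(D=7) breaks D's dependence on H. With D=7 fixed, L across the units is 7, 42, 14, 21, 49, -7, mean 21.
Conditioning on D=7 selects the 5 unit(s) with H ∈ {1, 6, 2, 3, 7}. Their L values: 7, 42, 14, 21, 49. Mean = 26.6.
Difference = 21 − 26.6 = -5.6.

-5.6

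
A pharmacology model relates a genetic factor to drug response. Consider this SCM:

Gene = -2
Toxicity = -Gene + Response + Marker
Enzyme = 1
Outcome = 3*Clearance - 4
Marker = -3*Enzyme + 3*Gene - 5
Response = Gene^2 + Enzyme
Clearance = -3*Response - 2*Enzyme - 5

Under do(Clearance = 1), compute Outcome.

Intervening sets Clearance = 1 and removes its equation (Clearance = -3*Response - 2*Enzyme - 5).
Outcome = 3*Clearance - 4  [with Clearance=1]  = -1

-1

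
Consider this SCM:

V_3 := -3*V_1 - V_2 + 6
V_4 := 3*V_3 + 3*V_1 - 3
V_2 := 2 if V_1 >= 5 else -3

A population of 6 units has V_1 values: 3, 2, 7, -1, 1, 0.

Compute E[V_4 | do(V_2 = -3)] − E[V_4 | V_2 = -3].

-6

Under do(V_2=-3), V_2's equation is replaced by V_2=-3 for every unit. Per-unit V_4: 6, 12, -18, 30, 18, 24. Mean = 12.
Observing V_2=-3 restricts to units where V_2's equation naturally yields -3: V_1 ∈ {3, 2, -1, 1, 0}. In that subpopulation V_4 = 6, 12, 30, 18, 24, mean 18.
Difference = 12 − 18 = -6.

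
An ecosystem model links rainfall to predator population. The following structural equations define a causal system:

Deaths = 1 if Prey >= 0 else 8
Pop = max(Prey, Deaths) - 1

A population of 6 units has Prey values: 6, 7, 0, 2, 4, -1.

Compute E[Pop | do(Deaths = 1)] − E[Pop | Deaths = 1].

-0.5

do(Deaths=1) breaks Deaths's dependence on Prey. With Deaths=1 fixed, Pop across the units is 5, 6, 0, 1, 3, 0, mean 2.5.
E[Pop|Deaths=1] averages over only the 5 units with Deaths=1 (Prey = 6, 7, 0, 2, 4): Pop = 5, 6, 0, 1, 3, mean 3.
Difference = 2.5 − 3 = -0.5.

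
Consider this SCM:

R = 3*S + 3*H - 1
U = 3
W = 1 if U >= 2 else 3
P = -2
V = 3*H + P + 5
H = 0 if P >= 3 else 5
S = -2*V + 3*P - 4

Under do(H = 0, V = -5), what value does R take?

Under do(H = 0, V = -5), each intervened variable's structural equation is replaced by its fixed value.
S = -2*V + 3*P - 4  [with V=-5, P=-2]  = 0
R = 3*S + 3*H - 1  [with S=0, H=0]  = -1

-1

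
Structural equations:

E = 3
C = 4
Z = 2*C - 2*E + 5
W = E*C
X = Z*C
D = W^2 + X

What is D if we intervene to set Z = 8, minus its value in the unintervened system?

4

The intervention breaks the incoming arrows to Z: Z = 2*C - 2*E + 5 no longer applies, and Z = 8.
W = E*C  [with E=3, C=4]  = 12
X = Z*C  [with Z=8, C=4]  = 32
D = W^2 + X  [with W=12, X=32]  = 176
Without intervention: Z = 2*C - 2*E + 5  [with C=4, E=3]  = 7; W = E*C  [with E=3, C=4]  = 12; X = Z*C  [with Z=7, C=4]  = 28; D = W^2 + X  [with W=12, X=28]  = 172.
Change = 176 − 172 = 4.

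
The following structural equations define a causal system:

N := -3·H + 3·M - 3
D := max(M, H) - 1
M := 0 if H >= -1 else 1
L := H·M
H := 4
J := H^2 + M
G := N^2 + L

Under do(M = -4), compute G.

Under do(M=-4), the mechanism M := 0 if H >= -1 else 1 is discarded; M is fixed at -4.
L = H·M  [with H=4, M=-4]  = -16
N = -3·H + 3·M - 3  [with H=4, M=-4]  = -27
G = N^2 + L  [with N=-27, L=-16]  = 713

713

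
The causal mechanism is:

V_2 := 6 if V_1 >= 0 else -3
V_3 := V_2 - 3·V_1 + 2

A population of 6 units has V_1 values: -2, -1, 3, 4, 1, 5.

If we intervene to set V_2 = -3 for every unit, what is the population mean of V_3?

Under do(V_2=-3), V_2's equation is replaced by V_2=-3 for every unit. Per-unit V_3: 5, 2, -10, -13, -4, -16. Mean = -6.

-6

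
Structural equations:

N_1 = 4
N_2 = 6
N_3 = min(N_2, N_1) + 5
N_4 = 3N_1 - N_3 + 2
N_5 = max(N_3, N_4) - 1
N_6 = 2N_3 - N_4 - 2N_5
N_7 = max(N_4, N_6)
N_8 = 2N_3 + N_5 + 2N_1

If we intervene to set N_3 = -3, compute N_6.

-55

The intervention breaks the incoming arrows to N_3: N_3 = min(N_2, N_1) + 5 no longer applies, and N_3 = -3.
N_4 = 3N_1 - N_3 + 2  [with N_1=4, N_3=-3]  = 17
N_5 = max(N_3, N_4) - 1  [with N_3=-3, N_4=17]  = 16
N_6 = 2N_3 - N_4 - 2N_5  [with N_3=-3, N_4=17, N_5=16]  = -55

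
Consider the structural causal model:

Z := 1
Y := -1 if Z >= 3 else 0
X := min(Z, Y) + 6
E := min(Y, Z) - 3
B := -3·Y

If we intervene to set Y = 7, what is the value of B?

do(Y=7) replaces the equation Y := -1 if Z >= 3 else 0 with the constant Y = 7.
B = -3·Y  [with Y=7]  = -21

-21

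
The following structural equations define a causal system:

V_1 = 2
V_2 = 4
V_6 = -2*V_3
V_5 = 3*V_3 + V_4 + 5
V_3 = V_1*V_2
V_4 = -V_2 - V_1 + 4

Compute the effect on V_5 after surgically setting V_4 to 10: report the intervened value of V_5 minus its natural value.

12

Intervening sets V_4 = 10 and removes its equation (V_4 = -V_2 - V_1 + 4).
V_3 = V_1*V_2  [with V_1=2, V_2=4]  = 8
V_5 = 3*V_3 + V_4 + 5  [with V_3=8, V_4=10]  = 39
Without intervention: V_3 = V_1*V_2  [with V_1=2, V_2=4]  = 8; V_4 = -V_2 - V_1 + 4  [with V_2=4, V_1=2]  = -2; V_5 = 3*V_3 + V_4 + 5  [with V_3=8, V_4=-2]  = 27.
Change = 39 − 27 = 12.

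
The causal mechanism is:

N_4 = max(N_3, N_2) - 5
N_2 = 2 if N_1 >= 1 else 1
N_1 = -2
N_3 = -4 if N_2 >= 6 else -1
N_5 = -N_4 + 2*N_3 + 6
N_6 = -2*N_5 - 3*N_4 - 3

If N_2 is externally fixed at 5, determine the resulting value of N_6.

Under do(N_2=5), the mechanism N_2 = 2 if N_1 >= 1 else 1 is discarded; N_2 is fixed at 5.
N_3 = -4 if N_2 >= 6 else -1  [with N_2=5]  = -1
N_4 = max(N_3, N_2) - 5  [with N_3=-1, N_2=5]  = 0
N_5 = -N_4 + 2*N_3 + 6  [with N_4=0, N_3=-1]  = 4
N_6 = -2*N_5 - 3*N_4 - 3  [with N_5=4, N_4=0]  = -11

-11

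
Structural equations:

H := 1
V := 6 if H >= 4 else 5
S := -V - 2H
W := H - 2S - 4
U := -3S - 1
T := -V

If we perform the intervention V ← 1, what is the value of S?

-3

The intervention breaks the incoming arrows to V: V := 6 if H >= 4 else 5 no longer applies, and V = 1.
S = -V - 2H  [with V=1, H=1]  = -3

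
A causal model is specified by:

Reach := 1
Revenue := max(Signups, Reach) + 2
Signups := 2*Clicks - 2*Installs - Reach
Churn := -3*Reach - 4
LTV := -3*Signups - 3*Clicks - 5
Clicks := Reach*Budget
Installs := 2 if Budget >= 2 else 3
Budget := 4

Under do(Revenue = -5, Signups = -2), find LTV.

-11

Under do(Revenue = -5, Signups = -2), each intervened variable's structural equation is replaced by its fixed value.
Clicks = Reach*Budget  [with Reach=1, Budget=4]  = 4
LTV = -3*Signups - 3*Clicks - 5  [with Signups=-2, Clicks=4]  = -11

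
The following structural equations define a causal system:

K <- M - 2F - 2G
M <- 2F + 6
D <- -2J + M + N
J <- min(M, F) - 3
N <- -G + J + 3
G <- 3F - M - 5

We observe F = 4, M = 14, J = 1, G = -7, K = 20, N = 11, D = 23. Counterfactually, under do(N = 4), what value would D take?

Intervening sets N = 4 and removes its equation (N <- -G + J + 3).
M = 2F + 6  [with F=4]  = 14
J = min(M, F) - 3  [with M=14, F=4]  = 1
D = -2J + M + N  [with J=1, M=14, N=4]  = 16

16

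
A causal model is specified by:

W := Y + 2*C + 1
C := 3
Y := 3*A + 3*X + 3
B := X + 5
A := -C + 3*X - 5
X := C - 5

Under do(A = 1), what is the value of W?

7

The intervention breaks the incoming arrows to A: A := -C + 3*X - 5 no longer applies, and A = 1.
X = C - 5  [with C=3]  = -2
Y = 3*A + 3*X + 3  [with A=1, X=-2]  = 0
W = Y + 2*C + 1  [with Y=0, C=3]  = 7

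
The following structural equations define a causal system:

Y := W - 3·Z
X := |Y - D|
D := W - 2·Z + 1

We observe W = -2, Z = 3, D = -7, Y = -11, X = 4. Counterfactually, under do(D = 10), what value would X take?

do(D=10) replaces the equation D := W - 2·Z + 1 with the constant D = 10.
Y = W - 3·Z  [with W=-2, Z=3]  = -11
X = |Y - D|  [with Y=-11, D=10]  = 21

21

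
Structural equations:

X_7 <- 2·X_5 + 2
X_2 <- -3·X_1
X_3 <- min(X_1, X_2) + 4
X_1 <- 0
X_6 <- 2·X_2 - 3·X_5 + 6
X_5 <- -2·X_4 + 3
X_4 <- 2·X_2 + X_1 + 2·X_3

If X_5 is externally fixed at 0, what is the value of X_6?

The intervention breaks the incoming arrows to X_5: X_5 <- -2·X_4 + 3 no longer applies, and X_5 = 0.
X_2 = -3·X_1  [with X_1=0]  = 0
X_6 = 2·X_2 - 3·X_5 + 6  [with X_2=0, X_5=0]  = 6

6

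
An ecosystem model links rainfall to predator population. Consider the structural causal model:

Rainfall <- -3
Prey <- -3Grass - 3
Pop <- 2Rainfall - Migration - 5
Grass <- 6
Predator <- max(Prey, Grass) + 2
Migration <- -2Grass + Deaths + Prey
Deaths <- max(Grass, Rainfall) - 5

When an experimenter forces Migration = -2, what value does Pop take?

Intervening sets Migration = -2 and removes its equation (Migration <- -2Grass + Deaths + Prey).
Pop = 2Rainfall - Migration - 5  [with Rainfall=-3, Migration=-2]  = -9

-9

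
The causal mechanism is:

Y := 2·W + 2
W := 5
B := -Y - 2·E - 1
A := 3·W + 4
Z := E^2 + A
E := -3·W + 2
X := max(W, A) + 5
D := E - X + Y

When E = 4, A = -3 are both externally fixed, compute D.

6

The joint intervention fixes E = 4, A = -3, removing each variable's own equation.
X = max(W, A) + 5  [with W=5, A=-3]  = 10
Y = 2·W + 2  [with W=5]  = 12
D = E - X + Y  [with E=4, X=10, Y=12]  = 6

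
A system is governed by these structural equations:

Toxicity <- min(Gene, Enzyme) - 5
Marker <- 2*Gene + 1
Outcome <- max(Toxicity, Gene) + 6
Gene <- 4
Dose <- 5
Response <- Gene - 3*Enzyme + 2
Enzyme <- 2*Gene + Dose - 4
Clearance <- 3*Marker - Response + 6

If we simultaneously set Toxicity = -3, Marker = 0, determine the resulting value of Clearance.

27

Under do(Toxicity = -3, Marker = 0), each intervened variable's structural equation is replaced by its fixed value.
Enzyme = 2*Gene + Dose - 4  [with Gene=4, Dose=5]  = 9
Response = Gene - 3*Enzyme + 2  [with Gene=4, Enzyme=9]  = -21
Clearance = 3*Marker - Response + 6  [with Marker=0, Response=-21]  = 27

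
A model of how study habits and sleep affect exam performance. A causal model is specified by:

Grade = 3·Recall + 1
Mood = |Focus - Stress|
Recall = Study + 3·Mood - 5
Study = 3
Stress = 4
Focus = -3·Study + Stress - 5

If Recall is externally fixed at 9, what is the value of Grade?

The intervention breaks the incoming arrows to Recall: Recall = Study + 3·Mood - 5 no longer applies, and Recall = 9.
Grade = 3·Recall + 1  [with Recall=9]  = 28

28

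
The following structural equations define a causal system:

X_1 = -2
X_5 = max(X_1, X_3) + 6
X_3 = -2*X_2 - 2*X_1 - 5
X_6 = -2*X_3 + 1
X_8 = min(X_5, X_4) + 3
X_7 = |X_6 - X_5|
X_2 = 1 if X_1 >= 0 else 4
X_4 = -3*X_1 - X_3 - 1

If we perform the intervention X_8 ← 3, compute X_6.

19

The intervention breaks the incoming arrows to X_8: X_8 = min(X_5, X_4) + 3 no longer applies, and X_8 = 3.
X_6 is not downstream of the intervention, so its value is determined by the original equations.
X_2 = 1 if X_1 >= 0 else 4  [with X_1=-2]  = 4
X_3 = -2*X_2 - 2*X_1 - 5  [with X_2=4, X_1=-2]  = -9
X_6 = -2*X_3 + 1  [with X_3=-9]  = 19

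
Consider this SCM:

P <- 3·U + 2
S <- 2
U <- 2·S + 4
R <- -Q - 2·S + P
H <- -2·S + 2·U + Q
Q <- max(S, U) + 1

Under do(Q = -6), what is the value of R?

28

Intervening sets Q = -6 and removes its equation (Q <- max(S, U) + 1).
U = 2·S + 4  [with S=2]  = 8
P = 3·U + 2  [with U=8]  = 26
R = -Q - 2·S + P  [with Q=-6, S=2, P=26]  = 28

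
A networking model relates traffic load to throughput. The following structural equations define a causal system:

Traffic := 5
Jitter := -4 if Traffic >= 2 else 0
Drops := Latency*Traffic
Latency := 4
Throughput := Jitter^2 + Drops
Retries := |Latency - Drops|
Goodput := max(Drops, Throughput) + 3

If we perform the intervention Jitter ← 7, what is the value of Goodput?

Under do(Jitter=7), the mechanism Jitter := -4 if Traffic >= 2 else 0 is discarded; Jitter is fixed at 7.
Drops = Latency*Traffic  [with Latency=4, Traffic=5]  = 20
Throughput = Jitter^2 + Drops  [with Jitter=7, Drops=20]  = 69
Goodput = max(Drops, Throughput) + 3  [with Drops=20, Throughput=69]  = 72

72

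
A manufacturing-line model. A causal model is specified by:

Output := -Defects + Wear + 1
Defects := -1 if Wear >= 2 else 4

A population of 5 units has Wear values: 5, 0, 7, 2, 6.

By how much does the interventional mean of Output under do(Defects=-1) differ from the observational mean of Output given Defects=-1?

-1

Under do(Defects=-1), Defects's equation is replaced by Defects=-1 for every unit. Per-unit Output: 7, 2, 9, 4, 8. Mean = 6.
Observing Defects=-1 restricts to units where Defects's equation naturally yields -1: Wear ∈ {5, 7, 2, 6}. In that subpopulation Output = 7, 9, 4, 8, mean 7.
Difference = 6 − 7 = -1.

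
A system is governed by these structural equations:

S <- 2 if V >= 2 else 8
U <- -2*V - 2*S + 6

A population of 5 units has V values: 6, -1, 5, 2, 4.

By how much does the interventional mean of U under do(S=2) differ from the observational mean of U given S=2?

2.1

do(S=2) breaks S's dependence on V. With S=2 fixed, U across the units is -10, 4, -8, -2, -6, mean -4.4.
E[U|S=2] averages over only the 4 units with S=2 (V = 6, 5, 2, 4): U = -10, -8, -2, -6, mean -6.5.
Difference = -4.4 − (-6.5) = 2.1.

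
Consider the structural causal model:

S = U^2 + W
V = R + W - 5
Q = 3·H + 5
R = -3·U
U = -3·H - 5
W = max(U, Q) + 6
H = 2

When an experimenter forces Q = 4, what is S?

Under do(Q=4), the mechanism Q = 3·H + 5 is discarded; Q is fixed at 4.
U = -3·H - 5  [with H=2]  = -11
W = max(U, Q) + 6  [with U=-11, Q=4]  = 10
S = U^2 + W  [with U=-11, W=10]  = 131

131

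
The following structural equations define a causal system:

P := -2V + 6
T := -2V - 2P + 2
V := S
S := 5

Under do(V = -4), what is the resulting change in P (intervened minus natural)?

18

The intervention breaks the incoming arrows to V: V := S no longer applies, and V = -4.
P = -2V + 6  [with V=-4]  = 14
Without intervention: V = S  [with S=5]  = 5; P = -2V + 6  [with V=5]  = -4.
Change = 14 − (-4) = 18.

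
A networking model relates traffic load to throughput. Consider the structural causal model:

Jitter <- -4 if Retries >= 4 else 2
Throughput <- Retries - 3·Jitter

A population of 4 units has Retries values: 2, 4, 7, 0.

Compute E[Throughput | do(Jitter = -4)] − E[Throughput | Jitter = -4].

-2.25

The intervention sets Jitter=-4 in all 4 units regardless of Retries. Recomputing Throughput per unit gives 14, 16, 19, 12; average 15.25.
Observing Jitter=-4 restricts to units where Jitter's equation naturally yields -4: Retries ∈ {4, 7}. In that subpopulation Throughput = 16, 19, mean 17.5.
Difference = 15.25 − 17.5 = -2.25.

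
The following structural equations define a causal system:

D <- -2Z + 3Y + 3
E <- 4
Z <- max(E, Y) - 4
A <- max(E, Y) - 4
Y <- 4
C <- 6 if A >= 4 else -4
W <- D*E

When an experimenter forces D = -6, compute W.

-24

Under do(D=-6), the mechanism D <- -2Z + 3Y + 3 is discarded; D is fixed at -6.
W = D*E  [with D=-6, E=4]  = -24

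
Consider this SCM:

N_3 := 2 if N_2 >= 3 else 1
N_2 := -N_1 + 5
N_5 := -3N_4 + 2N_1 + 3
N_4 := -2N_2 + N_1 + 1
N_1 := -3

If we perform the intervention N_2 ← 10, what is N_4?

Under do(N_2=10), the mechanism N_2 := -N_1 + 5 is discarded; N_2 is fixed at 10.
N_4 = -2N_2 + N_1 + 1  [with N_2=10, N_1=-3]  = -22

-22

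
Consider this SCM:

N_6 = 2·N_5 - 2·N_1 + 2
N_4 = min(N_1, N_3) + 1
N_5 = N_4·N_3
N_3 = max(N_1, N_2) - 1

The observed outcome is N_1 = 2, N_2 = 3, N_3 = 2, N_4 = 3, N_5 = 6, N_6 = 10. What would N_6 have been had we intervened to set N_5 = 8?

The intervention breaks the incoming arrows to N_5: N_5 = N_4·N_3 no longer applies, and N_5 = 8.
N_6 = 2·N_5 - 2·N_1 + 2  [with N_5=8, N_1=2]  = 14

14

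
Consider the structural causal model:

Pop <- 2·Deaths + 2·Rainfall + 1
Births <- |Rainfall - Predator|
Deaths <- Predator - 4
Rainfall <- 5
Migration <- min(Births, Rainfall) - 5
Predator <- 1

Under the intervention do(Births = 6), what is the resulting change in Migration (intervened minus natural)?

do(Births=6) replaces the equation Births <- |Rainfall - Predator| with the constant Births = 6.
Migration = min(Births, Rainfall) - 5  [with Births=6, Rainfall=5]  = 0
Without intervention: Births = |Rainfall - Predator|  [with Rainfall=5, Predator=1]  = 4; Migration = min(Births, Rainfall) - 5  [with Births=4, Rainfall=5]  = -1.
Change = 0 − (-1) = 1.

1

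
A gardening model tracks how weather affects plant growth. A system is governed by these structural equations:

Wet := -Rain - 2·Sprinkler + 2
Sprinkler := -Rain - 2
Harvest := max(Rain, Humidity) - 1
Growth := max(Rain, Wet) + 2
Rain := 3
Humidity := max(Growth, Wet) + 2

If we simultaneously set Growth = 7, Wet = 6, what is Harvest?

8

The joint intervention fixes Growth = 7, Wet = 6, removing each variable's own equation.
Humidity = max(Growth, Wet) + 2  [with Growth=7, Wet=6]  = 9
Harvest = max(Rain, Humidity) - 1  [with Rain=3, Humidity=9]  = 8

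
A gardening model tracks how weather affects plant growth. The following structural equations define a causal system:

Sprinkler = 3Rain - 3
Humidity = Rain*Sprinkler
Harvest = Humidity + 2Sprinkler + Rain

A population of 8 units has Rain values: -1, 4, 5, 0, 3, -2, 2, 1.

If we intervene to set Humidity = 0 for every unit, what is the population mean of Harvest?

4.5

Under do(Humidity=0), Humidity's equation is replaced by Humidity=0 for every unit. Per-unit Harvest: -13, 22, 29, -6, 15, -20, 8, 1. Mean = 4.5.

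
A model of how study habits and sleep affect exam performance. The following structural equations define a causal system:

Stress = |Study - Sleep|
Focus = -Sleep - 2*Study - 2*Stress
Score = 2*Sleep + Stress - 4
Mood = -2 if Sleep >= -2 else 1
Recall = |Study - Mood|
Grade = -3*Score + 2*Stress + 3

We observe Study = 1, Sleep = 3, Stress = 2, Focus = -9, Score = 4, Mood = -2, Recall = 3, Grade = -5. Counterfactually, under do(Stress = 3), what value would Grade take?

-6

The intervention breaks the incoming arrows to Stress: Stress = |Study - Sleep| no longer applies, and Stress = 3.
Score = 2*Sleep + Stress - 4  [with Sleep=3, Stress=3]  = 5
Grade = -3*Score + 2*Stress + 3  [with Score=5, Stress=3]  = -6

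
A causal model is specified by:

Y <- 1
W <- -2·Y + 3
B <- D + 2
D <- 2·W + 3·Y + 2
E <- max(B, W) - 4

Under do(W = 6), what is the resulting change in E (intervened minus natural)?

10

do(W=6) replaces the equation W <- -2·Y + 3 with the constant W = 6.
D = 2·W + 3·Y + 2  [with W=6, Y=1]  = 17
B = D + 2  [with D=17]  = 19
E = max(B, W) - 4  [with B=19, W=6]  = 15
Without intervention: W = -2·Y + 3  [with Y=1]  = 1; D = 2·W + 3·Y + 2  [with W=1, Y=1]  = 7; B = D + 2  [with D=7]  = 9; E = max(B, W) - 4  [with B=9, W=1]  = 5.
Change = 15 − 5 = 10.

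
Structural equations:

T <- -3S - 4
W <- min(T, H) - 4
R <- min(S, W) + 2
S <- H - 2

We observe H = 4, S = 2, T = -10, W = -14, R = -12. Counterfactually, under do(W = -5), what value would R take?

-3

Intervening sets W = -5 and removes its equation (W <- min(T, H) - 4).
S = H - 2  [with H=4]  = 2
R = min(S, W) + 2  [with S=2, W=-5]  = -3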